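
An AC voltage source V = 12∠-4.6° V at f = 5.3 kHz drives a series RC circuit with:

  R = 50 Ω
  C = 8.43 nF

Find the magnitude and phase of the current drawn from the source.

Step 1 — Angular frequency: ω = 2π·f = 2π·5300 = 3.33e+04 rad/s.
Step 2 — Component impedances:
  R: Z = R = 50 Ω
  C: Z = 1/(jωC) = -j/(ω·C) = 0 - j3562 Ω
Step 3 — Series combination: Z_total = R + C = 50 - j3562 Ω = 3563∠-89.2° Ω.
Step 4 — Source phasor: V = 12∠-4.6° V = 11.96 - j0.9624 V.
Step 5 — Ohm's law: I = V / Z_total = (11.96 - j0.9624) / (50 - j3562) = 0.0003172 + j0.003353 A.
Step 6 — Convert to polar: |I| = 0.003368 A, ∠I = 84.6°.

I = 0.003368∠84.6° A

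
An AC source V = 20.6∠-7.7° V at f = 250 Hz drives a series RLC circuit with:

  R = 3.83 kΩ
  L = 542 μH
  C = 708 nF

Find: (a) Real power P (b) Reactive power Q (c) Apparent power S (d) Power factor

Step 1 — Angular frequency: ω = 2π·f = 2π·250 = 1571 rad/s.
Step 2 — Component impedances:
  R: Z = R = 3830 Ω
  L: Z = jωL = j·1571·0.000542 = 0 + j0.8514 Ω
  C: Z = 1/(jωC) = -j/(ω·C) = 0 - j899.2 Ω
Step 3 — Series combination: Z_total = R + L + C = 3830 - j898.3 Ω = 3934∠-13.2° Ω.
Step 4 — Source phasor: V = 20.6∠-7.7° V = 20.41 - j2.76 V.
Step 5 — Current: I = V / Z = 0.005212 + j0.0005019 A = 0.005236∠5.5° A.
Step 6 — Complex power: S = V·I* = 0.105 - j0.02463 VA.
Step 7 — Real power: P = Re(S) = 0.105 W.
Step 8 — Reactive power: Q = Im(S) = -0.02463 VAR.
Step 9 — Apparent power: |S| = 0.1079 VA.
Step 10 — Power factor: PF = P/|S| = 0.9736 (leading).

(a) P = 0.105 W  (b) Q = -0.02463 VAR  (c) S = 0.1079 VA  (d) PF = 0.9736 (leading)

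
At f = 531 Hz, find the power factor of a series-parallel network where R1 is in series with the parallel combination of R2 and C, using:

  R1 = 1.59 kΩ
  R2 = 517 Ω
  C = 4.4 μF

Step 1 — Angular frequency: ω = 2π·f = 2π·531 = 3336 rad/s.
Step 2 — Component impedances:
  R1: Z = R = 1590 Ω
  R2: Z = R = 517 Ω
  C: Z = 1/(jωC) = -j/(ω·C) = 0 - j68.12 Ω
Step 3 — Parallel branch: R2 || C = 1/(1/R2 + 1/C) = 8.822 - j66.96 Ω.
Step 4 — Series with R1: Z_total = R1 + (R2 || C) = 1599 - j66.96 Ω = 1600∠-2.4° Ω.
Step 5 — Power factor: PF = cos(φ) = Re(Z)/|Z| = 1598.8/1600.2 = 0.9991.
Step 6 — Type: Im(Z) = -66.96 ⇒ leading (phase φ = -2.4°).

PF = 0.9991 (leading, φ = -2.4°)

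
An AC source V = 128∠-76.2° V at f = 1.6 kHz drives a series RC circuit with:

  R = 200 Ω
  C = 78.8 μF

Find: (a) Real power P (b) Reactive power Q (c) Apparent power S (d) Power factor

Step 1 — Angular frequency: ω = 2π·f = 2π·1600 = 1.005e+04 rad/s.
Step 2 — Component impedances:
  R: Z = R = 200 Ω
  C: Z = 1/(jωC) = -j/(ω·C) = 0 - j1.262 Ω
Step 3 — Series combination: Z_total = R + C = 200 - j1.262 Ω = 200∠-0.4° Ω.
Step 4 — Source phasor: V = 128∠-76.2° V = 30.53 - j124.3 V.
Step 5 — Current: I = V / Z = 0.1566 - j0.6205 A = 0.64∠-75.8° A.
Step 6 — Complex power: S = V·I* = 81.92 - j0.517 VA.
Step 7 — Real power: P = Re(S) = 81.92 W.
Step 8 — Reactive power: Q = Im(S) = -0.517 VAR.
Step 9 — Apparent power: |S| = 81.92 VA.
Step 10 — Power factor: PF = P/|S| = 1 (leading).

(a) P = 81.92 W  (b) Q = -0.517 VAR  (c) S = 81.92 VA  (d) PF = 1 (leading)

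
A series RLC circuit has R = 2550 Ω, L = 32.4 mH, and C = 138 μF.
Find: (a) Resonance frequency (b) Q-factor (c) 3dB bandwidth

Step 1 — Resonance: ω₀ = 1/√(LC) = 1/√(0.0324·0.000138) = 472.9 rad/s.
Step 2 — f₀ = ω₀/(2π) = 75.27 Hz.
Step 3 — Series Q: Q = ω₀L/R = 472.9·0.0324/2550 = 0.006009.
Step 4 — Bandwidth: Δω = ω₀/Q = 7.87e+04 rad/s; BW = Δω/(2π) = 1.253e+04 Hz.

(a) f₀ = 75.27 Hz  (b) Q = 0.006009  (c) BW = 1.253e+04 Hz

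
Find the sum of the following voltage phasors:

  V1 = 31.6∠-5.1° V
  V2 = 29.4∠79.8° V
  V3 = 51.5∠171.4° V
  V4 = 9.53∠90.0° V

Step 1 — Convert each phasor to rectangular form:
  V1 = 31.6·(cos(-5.1°) + j·sin(-5.1°)) = 31.47 - j2.809 V
  V2 = 29.4·(cos(79.8°) + j·sin(79.8°)) = 5.206 + j28.94 V
  V3 = 51.5·(cos(171.4°) + j·sin(171.4°)) = -50.92 + j7.701 V
  V4 = 9.53·(cos(90.0°) + j·sin(90.0°)) = 0 + j9.53 V
Step 2 — Sum components: V_total = -14.24 + j43.36 V.
Step 3 — Convert to polar: |V_total| = 45.64 V, ∠V_total = 108.2°.

V_total = 45.64∠108.2° V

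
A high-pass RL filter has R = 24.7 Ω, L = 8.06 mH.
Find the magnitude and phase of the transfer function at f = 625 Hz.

Step 1 — Angular frequency: ω = 2π·625 = 3927 rad/s.
Step 2 — Transfer function: H(jω) = jωL/(R + jωL).
Step 3 — Numerator jωL = j·31.65; denominator R + jωL = 24.7 + j31.65.
Step 4 — H = 0.6215 + j0.485.
Step 5 — Magnitude: |H| = 0.7884 (-2.1 dB); phase: φ = 38.0°.

|H| = 0.7884 (-2.1 dB), φ = 38.0°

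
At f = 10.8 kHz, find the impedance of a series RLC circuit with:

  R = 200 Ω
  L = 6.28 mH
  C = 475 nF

Step 1 — Angular frequency: ω = 2π·f = 2π·1.08e+04 = 6.786e+04 rad/s.
Step 2 — Component impedances:
  R: Z = R = 200 Ω
  L: Z = jωL = j·6.786e+04·0.00628 = 0 + j426.2 Ω
  C: Z = 1/(jωC) = -j/(ω·C) = 0 - j31.02 Ω
Step 3 — Series combination: Z_total = R + L + C = 200 + j395.1 Ω = 442.9∠63.2° Ω.

Z = 200 + j395.1 Ω = 442.9∠63.2° Ω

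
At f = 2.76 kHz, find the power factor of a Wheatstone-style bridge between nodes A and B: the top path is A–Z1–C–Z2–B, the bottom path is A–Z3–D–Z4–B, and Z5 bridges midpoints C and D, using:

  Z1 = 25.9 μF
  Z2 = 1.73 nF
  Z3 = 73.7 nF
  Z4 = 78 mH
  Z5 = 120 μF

Step 1 — Angular frequency: ω = 2π·f = 2π·2760 = 1.734e+04 rad/s.
Step 2 — Component impedances:
  Z1: Z = 1/(jωC) = -j/(ω·C) = 0 - j2.226 Ω
  Z2: Z = 1/(jωC) = -j/(ω·C) = 0 - j3.333e+04 Ω
  Z3: Z = 1/(jωC) = -j/(ω·C) = 0 - j782.4 Ω
  Z4: Z = jωL = j·1.734e+04·0.078 = 0 + j1353 Ω
  Z5: Z = 1/(jωC) = -j/(ω·C) = 0 - j0.4805 Ω
Step 3 — Bridge requires nodal analysis (the Z5 bridge couples midpoints C and D, so the two paths cannot be reduced to a simple series/parallel combination). Setting node B to ground and injecting 1 A at node A, the 3-node admittance system at A, C, D solves to V_A = Z_AB = 0 + j1407 Ω = 1407∠90.0° Ω.
Step 4 — Power factor: PF = cos(φ) = Re(Z)/|Z| = 0/1407 = 0.
Step 5 — Type: Im(Z) = 1407 ⇒ lagging (phase φ = 90.0°).

PF = 0 (lagging, φ = 90.0°)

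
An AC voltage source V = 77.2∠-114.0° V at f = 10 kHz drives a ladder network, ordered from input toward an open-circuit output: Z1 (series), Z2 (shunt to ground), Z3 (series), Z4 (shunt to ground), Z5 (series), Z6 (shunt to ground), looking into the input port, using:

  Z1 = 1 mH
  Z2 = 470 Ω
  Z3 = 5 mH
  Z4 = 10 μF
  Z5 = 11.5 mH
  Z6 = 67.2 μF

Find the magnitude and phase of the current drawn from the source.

Step 1 — Angular frequency: ω = 2π·f = 2π·1e+04 = 6.283e+04 rad/s.
Step 2 — Component impedances:
  Z1: Z = jωL = j·6.283e+04·0.001 = 0 + j62.83 Ω
  Z2: Z = R = 470 Ω
  Z3: Z = jωL = j·6.283e+04·0.005 = 0 + j314.2 Ω
  Z4: Z = 1/(jωC) = -j/(ω·C) = 0 - j1.592 Ω
  Z5: Z = jωL = j·6.283e+04·0.0115 = 0 + j722.6 Ω
  Z6: Z = 1/(jωC) = -j/(ω·C) = 0 - j0.2368 Ω
Step 3 — Ladder network (open output): work backward from the far end, alternating series and parallel combinations. Z_in = 144.1 + j279.5 Ω = 314.5∠62.7° Ω.
Step 4 — Source phasor: V = 77.2∠-114.0° V = -31.4 - j70.53 V.
Step 5 — Ohm's law: I = V / Z_total = (-31.4 - j70.53) / (144.1 + j279.5) = -0.2451 - j0.01402 A.
Step 6 — Convert to polar: |I| = 0.2455 A, ∠I = -176.7°.

I = 0.2455∠-176.7° A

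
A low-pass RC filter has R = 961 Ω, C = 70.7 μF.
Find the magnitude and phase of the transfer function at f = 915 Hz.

Step 1 — Angular frequency: ω = 2π·915 = 5749 rad/s.
Step 2 — Transfer function: H(jω) = 1/(1 + jωRC).
Step 3 — Denominator: 1 + jωRC = 1 + j·5749·961·7.07e-05 = 1 + j390.6.
Step 4 — H = 6.554e-06 - j0.00256.
Step 5 — Magnitude: |H| = 0.00256 (-51.8 dB); phase: φ = -89.9°.

|H| = 0.00256 (-51.8 dB), φ = -89.9°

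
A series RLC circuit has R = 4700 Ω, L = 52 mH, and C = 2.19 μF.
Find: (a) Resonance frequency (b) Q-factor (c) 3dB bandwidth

Step 1 — Resonance condition Im(Z)=0 gives ω₀ = 1/√(LC).
Step 2 — ω₀ = 1/√(0.052·2.19e-06) = 2963 rad/s.
Step 3 — f₀ = ω₀/(2π) = 471.6 Hz.
Step 4 — Series Q: Q = ω₀L/R = 2963·0.052/4700 = 0.03279.
Step 5 — 3dB bandwidth: Δω = ω₀/Q = 9.038e+04 rad/s; BW = Δω/(2π) = 1.439e+04 Hz.

(a) f₀ = 471.6 Hz  (b) Q = 0.03279  (c) BW = 1.439e+04 Hz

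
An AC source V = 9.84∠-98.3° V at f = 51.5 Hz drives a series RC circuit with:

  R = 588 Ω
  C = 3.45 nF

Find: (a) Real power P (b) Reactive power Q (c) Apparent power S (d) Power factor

Step 1 — Angular frequency: ω = 2π·f = 2π·51.5 = 323.6 rad/s.
Step 2 — Component impedances:
  R: Z = R = 588 Ω
  C: Z = 1/(jωC) = -j/(ω·C) = 0 - j8.958e+05 Ω
Step 3 — Series combination: Z_total = R + C = 588 - j8.958e+05 Ω = 8.958e+05∠-90.0° Ω.
Step 4 — Source phasor: V = 9.84∠-98.3° V = -1.42 - j9.737 V.
Step 5 — Current: I = V / Z = 1.087e-05 - j1.593e-06 A = 1.099e-05∠-8.3° A.
Step 6 — Complex power: S = V·I* = 7.095e-08 - j0.0001081 VA.
Step 7 — Real power: P = Re(S) = 7.095e-08 W.
Step 8 — Reactive power: Q = Im(S) = -0.0001081 VAR.
Step 9 — Apparent power: |S| = 0.0001081 VA.
Step 10 — Power factor: PF = P/|S| = 0.0006564 (leading).

(a) P = 7.095e-08 W  (b) Q = -0.0001081 VAR  (c) S = 0.0001081 VA  (d) PF = 0.0006564 (leading)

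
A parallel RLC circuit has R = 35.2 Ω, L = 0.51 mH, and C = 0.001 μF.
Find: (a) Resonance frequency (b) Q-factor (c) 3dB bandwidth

Step 1 — Resonance: ω₀ = 1/√(LC) = 1/√(0.00051·1e-09) = 1.4e+06 rad/s.
Step 2 — f₀ = ω₀/(2π) = 2.229e+05 Hz.
Step 3 — Parallel Q: Q = R/(ω₀L) = 35.2/(1.4e+06·0.00051) = 0.04929.
Step 4 — Bandwidth: Δω = ω₀/Q = 2.841e+07 rad/s; BW = Δω/(2π) = 4.521e+06 Hz.

(a) f₀ = 2.229e+05 Hz  (b) Q = 0.04929  (c) BW = 4.521e+06 Hz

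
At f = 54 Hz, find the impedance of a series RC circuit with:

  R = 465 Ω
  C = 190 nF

Step 1 — Angular frequency: ω = 2π·f = 2π·54 = 339.3 rad/s.
Step 2 — Component impedances:
  R: Z = R = 465 Ω
  C: Z = 1/(jωC) = -j/(ω·C) = 0 - j1.551e+04 Ω
Step 3 — Series combination: Z_total = R + C = 465 - j1.551e+04 Ω = 1.552e+04∠-88.3° Ω.

Z = 465 - j1.551e+04 Ω = 1.552e+04∠-88.3° Ω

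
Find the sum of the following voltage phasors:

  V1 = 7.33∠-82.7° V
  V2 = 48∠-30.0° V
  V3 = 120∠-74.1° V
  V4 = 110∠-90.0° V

Step 1 — Convert each phasor to rectangular form:
  V1 = 7.33·(cos(-82.7°) + j·sin(-82.7°)) = 0.9314 - j7.271 V
  V2 = 48·(cos(-30.0°) + j·sin(-30.0°)) = 41.57 - j24 V
  V3 = 120·(cos(-74.1°) + j·sin(-74.1°)) = 32.88 - j115.4 V
  V4 = 110·(cos(-90.0°) + j·sin(-90.0°)) = 0 - j110 V
Step 2 — Sum components: V_total = 75.38 - j256.7 V.
Step 3 — Convert to polar: |V_total| = 267.5 V, ∠V_total = -73.6°.

V_total = 267.5∠-73.6° V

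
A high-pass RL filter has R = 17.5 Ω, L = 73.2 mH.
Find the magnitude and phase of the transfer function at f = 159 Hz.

Step 1 — Angular frequency: ω = 2π·159 = 999 rad/s.
Step 2 — Transfer function: H(jω) = jωL/(R + jωL).
Step 3 — Numerator jωL = j·73.13; denominator R + jωL = 17.5 + j73.13.
Step 4 — H = 0.9458 + j0.2263.
Step 5 — Magnitude: |H| = 0.9725 (-0.2 dB); phase: φ = 13.5°.

|H| = 0.9725 (-0.2 dB), φ = 13.5°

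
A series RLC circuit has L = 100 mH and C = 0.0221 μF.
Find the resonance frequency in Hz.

Step 1 — Resonance condition Im(Z)=0 gives ω₀ = 1/√(LC).
Step 2 — ω₀ = 1/√(0.1·2.21e-08) = 2.127e+04 rad/s.
Step 3 — f₀ = ω₀/(2π) = 3386 Hz.

f₀ = 3386 Hz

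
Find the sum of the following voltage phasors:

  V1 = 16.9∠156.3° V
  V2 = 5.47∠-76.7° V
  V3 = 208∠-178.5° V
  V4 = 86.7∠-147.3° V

Step 1 — Convert each phasor to rectangular form:
  V1 = 16.9·(cos(156.3°) + j·sin(156.3°)) = -15.47 + j6.793 V
  V2 = 5.47·(cos(-76.7°) + j·sin(-76.7°)) = 1.258 - j5.323 V
  V3 = 208·(cos(-178.5°) + j·sin(-178.5°)) = -207.9 - j5.445 V
  V4 = 86.7·(cos(-147.3°) + j·sin(-147.3°)) = -72.96 - j46.84 V
Step 2 — Sum components: V_total = -295.1 - j50.81 V.
Step 3 — Convert to polar: |V_total| = 299.4 V, ∠V_total = -170.2°.

V_total = 299.4∠-170.2° V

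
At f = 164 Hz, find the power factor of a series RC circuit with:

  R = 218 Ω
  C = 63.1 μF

Step 1 — Angular frequency: ω = 2π·f = 2π·164 = 1030 rad/s.
Step 2 — Component impedances:
  R: Z = R = 218 Ω
  C: Z = 1/(jωC) = -j/(ω·C) = 0 - j15.38 Ω
Step 3 — Series combination: Z_total = R + C = 218 - j15.38 Ω = 218.5∠-4.0° Ω.
Step 4 — Power factor: PF = cos(φ) = Re(Z)/|Z| = 218/218.54 = 0.9975.
Step 5 — Type: Im(Z) = -15.38 ⇒ leading (phase φ = -4.0°).

PF = 0.9975 (leading, φ = -4.0°)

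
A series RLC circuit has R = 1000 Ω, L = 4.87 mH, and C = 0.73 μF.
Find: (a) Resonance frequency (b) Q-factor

Step 1 — Resonance condition Im(Z)=0 gives ω₀ = 1/√(LC).
Step 2 — ω₀ = 1/√(0.00487·7.3e-07) = 1.677e+04 rad/s.
Step 3 — f₀ = ω₀/(2π) = 2669 Hz.
Step 4 — Series Q: Q = ω₀L/R = 1.677e+04·0.00487/1000 = 0.08168.

(a) f₀ = 2669 Hz  (b) Q = 0.08168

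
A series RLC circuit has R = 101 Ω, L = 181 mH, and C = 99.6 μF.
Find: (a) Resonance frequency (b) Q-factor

Step 1 — Resonance condition Im(Z)=0 gives ω₀ = 1/√(LC).
Step 2 — ω₀ = 1/√(0.181·9.96e-05) = 235.5 rad/s.
Step 3 — f₀ = ω₀/(2π) = 37.48 Hz.
Step 4 — Series Q: Q = ω₀L/R = 235.5·0.181/101 = 0.4221.

(a) f₀ = 37.48 Hz  (b) Q = 0.4221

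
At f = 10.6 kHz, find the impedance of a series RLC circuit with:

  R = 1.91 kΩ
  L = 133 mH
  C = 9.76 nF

Step 1 — Angular frequency: ω = 2π·f = 2π·1.06e+04 = 6.66e+04 rad/s.
Step 2 — Component impedances:
  R: Z = R = 1910 Ω
  L: Z = jωL = j·6.66e+04·0.133 = 0 + j8858 Ω
  C: Z = 1/(jωC) = -j/(ω·C) = 0 - j1538 Ω
Step 3 — Series combination: Z_total = R + L + C = 1910 + j7320 Ω = 7565∠75.4° Ω.

Z = 1910 + j7320 Ω = 7565∠75.4° Ω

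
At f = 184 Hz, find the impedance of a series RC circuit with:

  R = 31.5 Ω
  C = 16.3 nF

Step 1 — Angular frequency: ω = 2π·f = 2π·184 = 1156 rad/s.
Step 2 — Component impedances:
  R: Z = R = 31.5 Ω
  C: Z = 1/(jωC) = -j/(ω·C) = 0 - j5.307e+04 Ω
Step 3 — Series combination: Z_total = R + C = 31.5 - j5.307e+04 Ω = 5.307e+04∠-90.0° Ω.

Z = 31.5 - j5.307e+04 Ω = 5.307e+04∠-90.0° Ω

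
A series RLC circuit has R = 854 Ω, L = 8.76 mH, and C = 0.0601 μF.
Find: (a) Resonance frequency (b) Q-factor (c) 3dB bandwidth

Step 1 — Resonance condition Im(Z)=0 gives ω₀ = 1/√(LC).
Step 2 — ω₀ = 1/√(0.00876·6.01e-08) = 4.358e+04 rad/s.
Step 3 — f₀ = ω₀/(2π) = 6936 Hz.
Step 4 — Series Q: Q = ω₀L/R = 4.358e+04·0.00876/854 = 0.4471.
Step 5 — 3dB bandwidth: Δω = ω₀/Q = 9.749e+04 rad/s; BW = Δω/(2π) = 1.552e+04 Hz.

(a) f₀ = 6936 Hz  (b) Q = 0.4471  (c) BW = 1.552e+04 Hz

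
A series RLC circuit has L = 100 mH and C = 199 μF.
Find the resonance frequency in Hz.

Step 1 — Resonance condition Im(Z)=0 gives ω₀ = 1/√(LC).
Step 2 — ω₀ = 1/√(0.1·0.000199) = 224.2 rad/s.
Step 3 — f₀ = ω₀/(2π) = 35.68 Hz.

f₀ = 35.68 Hz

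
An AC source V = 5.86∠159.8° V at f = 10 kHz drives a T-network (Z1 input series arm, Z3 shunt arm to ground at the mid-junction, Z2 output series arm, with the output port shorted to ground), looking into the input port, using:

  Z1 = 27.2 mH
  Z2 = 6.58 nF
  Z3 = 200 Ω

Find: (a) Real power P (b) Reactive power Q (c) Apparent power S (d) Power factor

Step 1 — Angular frequency: ω = 2π·f = 2π·1e+04 = 6.283e+04 rad/s.
Step 2 — Component impedances:
  Z1: Z = jωL = j·6.283e+04·0.0272 = 0 + j1709 Ω
  Z2: Z = 1/(jωC) = -j/(ω·C) = 0 - j2419 Ω
  Z3: Z = R = 200 Ω
Step 3 — With the output port shorted to ground, the output series arm Z2 runs from the junction to ground; the shunt arm Z3 also runs from the junction to ground. They appear in parallel: Z3 || Z2 = 198.6 - j16.43 Ω.
Step 4 — Series with input arm Z1: Z_in = Z1 + (Z3 || Z2) = 198.6 + j1693 Ω = 1704∠83.3° Ω.
Step 5 — Source phasor: V = 5.86∠159.8° V = -5.5 + j2.023 V.
Step 6 — Current: I = V / Z = 0.0008031 + j0.003343 A = 0.003439∠76.5° A.
Step 7 — Complex power: S = V·I* = 0.002349 + j0.02001 VA.
Step 8 — Real power: P = Re(S) = 0.002349 W.
Step 9 — Reactive power: Q = Im(S) = 0.02001 VAR.
Step 10 — Apparent power: |S| = 0.02015 VA.
Step 11 — Power factor: PF = P/|S| = 0.1166 (lagging).

(a) P = 0.002349 W  (b) Q = 0.02001 VAR  (c) S = 0.02015 VA  (d) PF = 0.1166 (lagging)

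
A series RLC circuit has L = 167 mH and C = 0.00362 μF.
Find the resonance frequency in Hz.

Step 1 — Resonance condition Im(Z)=0 gives ω₀ = 1/√(LC).
Step 2 — ω₀ = 1/√(0.167·3.62e-09) = 4.067e+04 rad/s.
Step 3 — f₀ = ω₀/(2π) = 6473 Hz.

f₀ = 6473 Hz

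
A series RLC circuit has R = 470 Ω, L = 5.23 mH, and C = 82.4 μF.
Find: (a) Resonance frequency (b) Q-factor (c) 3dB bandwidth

Step 1 — Resonance: ω₀ = 1/√(LC) = 1/√(0.00523·8.24e-05) = 1523 rad/s.
Step 2 — f₀ = ω₀/(2π) = 242.4 Hz.
Step 3 — Series Q: Q = ω₀L/R = 1523·0.00523/470 = 0.01695.
Step 4 — Bandwidth: Δω = ω₀/Q = 8.987e+04 rad/s; BW = Δω/(2π) = 1.43e+04 Hz.

(a) f₀ = 242.4 Hz  (b) Q = 0.01695  (c) BW = 1.43e+04 Hz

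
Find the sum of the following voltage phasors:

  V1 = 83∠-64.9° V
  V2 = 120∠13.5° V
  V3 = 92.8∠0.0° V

Step 1 — Convert each phasor to rectangular form:
  V1 = 83·(cos(-64.9°) + j·sin(-64.9°)) = 35.21 - j75.16 V
  V2 = 120·(cos(13.5°) + j·sin(13.5°)) = 116.7 + j28.01 V
  V3 = 92.8·(cos(0.0°) + j·sin(0.0°)) = 92.8 V
Step 2 — Sum components: V_total = 244.7 - j47.15 V.
Step 3 — Convert to polar: |V_total| = 249.2 V, ∠V_total = -10.9°.

V_total = 249.2∠-10.9° V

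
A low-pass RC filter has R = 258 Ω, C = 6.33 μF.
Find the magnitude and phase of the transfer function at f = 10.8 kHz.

Step 1 — Angular frequency: ω = 2π·1.08e+04 = 6.786e+04 rad/s.
Step 2 — Transfer function: H(jω) = 1/(1 + jωRC).
Step 3 — Denominator: 1 + jωRC = 1 + j·6.786e+04·258·6.33e-06 = 1 + j110.8.
Step 4 — H = 8.142e-05 - j0.009023.
Step 5 — Magnitude: |H| = 0.009023 (-40.9 dB); phase: φ = -89.5°.

|H| = 0.009023 (-40.9 dB), φ = -89.5°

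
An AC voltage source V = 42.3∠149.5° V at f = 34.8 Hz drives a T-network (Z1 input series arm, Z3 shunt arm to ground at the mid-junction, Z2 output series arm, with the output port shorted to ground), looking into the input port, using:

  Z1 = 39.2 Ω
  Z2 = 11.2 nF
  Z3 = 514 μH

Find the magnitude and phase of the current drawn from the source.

Step 1 — Angular frequency: ω = 2π·f = 2π·34.8 = 218.7 rad/s.
Step 2 — Component impedances:
  Z1: Z = R = 39.2 Ω
  Z2: Z = 1/(jωC) = -j/(ω·C) = 0 - j4.083e+05 Ω
  Z3: Z = jωL = j·218.7·0.000514 = 0 + j0.1124 Ω
Step 3 — With the output port shorted to ground, the output series arm Z2 runs from the junction to ground; the shunt arm Z3 also runs from the junction to ground. They appear in parallel: Z3 || Z2 = 0 + j0.1124 Ω.
Step 4 — Series with input arm Z1: Z_in = Z1 + (Z3 || Z2) = 39.2 + j0.1124 Ω = 39.2∠0.2° Ω.
Step 5 — Source phasor: V = 42.3∠149.5° V = -36.45 + j21.47 V.
Step 6 — Ohm's law: I = V / Z_total = (-36.45 + j21.47) / (39.2 + j0.1124) = -0.9282 + j0.5503 A.
Step 7 — Convert to polar: |I| = 1.079 A, ∠I = 149.3°.

I = 1.079∠149.3° A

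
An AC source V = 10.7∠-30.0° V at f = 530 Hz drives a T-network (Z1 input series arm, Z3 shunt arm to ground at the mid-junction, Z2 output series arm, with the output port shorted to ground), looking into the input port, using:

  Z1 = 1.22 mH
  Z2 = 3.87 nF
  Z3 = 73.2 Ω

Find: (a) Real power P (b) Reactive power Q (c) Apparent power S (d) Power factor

Step 1 — Angular frequency: ω = 2π·f = 2π·530 = 3330 rad/s.
Step 2 — Component impedances:
  Z1: Z = jωL = j·3330·0.00122 = 0 + j4.063 Ω
  Z2: Z = 1/(jωC) = -j/(ω·C) = 0 - j7.759e+04 Ω
  Z3: Z = R = 73.2 Ω
Step 3 — With the output port shorted to ground, the output series arm Z2 runs from the junction to ground; the shunt arm Z3 also runs from the junction to ground. They appear in parallel: Z3 || Z2 = 73.2 - j0.06905 Ω.
Step 4 — Series with input arm Z1: Z_in = Z1 + (Z3 || Z2) = 73.2 + j3.994 Ω = 73.31∠3.1° Ω.
Step 5 — Source phasor: V = 10.7∠-30.0° V = 9.266 - j5.35 V.
Step 6 — Current: I = V / Z = 0.1222 - j0.07976 A = 0.146∠-33.1° A.
Step 7 — Complex power: S = V·I* = 1.559 + j0.08508 VA.
Step 8 — Real power: P = Re(S) = 1.559 W.
Step 9 — Reactive power: Q = Im(S) = 0.08508 VAR.
Step 10 — Apparent power: |S| = 1.562 VA.
Step 11 — Power factor: PF = P/|S| = 0.9985 (lagging).

(a) P = 1.559 W  (b) Q = 0.08508 VAR  (c) S = 1.562 VA  (d) PF = 0.9985 (lagging)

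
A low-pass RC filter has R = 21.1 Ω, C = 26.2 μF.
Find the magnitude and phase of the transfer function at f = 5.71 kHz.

Step 1 — Angular frequency: ω = 2π·5710 = 3.588e+04 rad/s.
Step 2 — Transfer function: H(jω) = 1/(1 + jωRC).
Step 3 — Denominator: 1 + jωRC = 1 + j·3.588e+04·21.1·2.62e-05 = 1 + j19.83.
Step 4 — H = 0.002536 - j0.05029.
Step 5 — Magnitude: |H| = 0.05036 (-26.0 dB); phase: φ = -87.1°.

|H| = 0.05036 (-26.0 dB), φ = -87.1°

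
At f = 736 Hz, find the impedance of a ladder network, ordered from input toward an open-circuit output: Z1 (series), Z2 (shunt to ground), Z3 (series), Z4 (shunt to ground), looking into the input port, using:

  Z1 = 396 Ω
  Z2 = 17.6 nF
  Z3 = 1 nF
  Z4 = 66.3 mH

Step 1 — Angular frequency: ω = 2π·f = 2π·736 = 4624 rad/s.
Step 2 — Component impedances:
  Z1: Z = R = 396 Ω
  Z2: Z = 1/(jωC) = -j/(ω·C) = 0 - j1.229e+04 Ω
  Z3: Z = 1/(jωC) = -j/(ω·C) = 0 - j2.162e+05 Ω
  Z4: Z = jωL = j·4624·0.0663 = 0 + j306.6 Ω
Step 3 — Ladder network (open output): work backward from the far end, alternating series and parallel combinations. Z_in = 396 - j1.163e+04 Ω = 1.163e+04∠-88.0° Ω.

Z = 396 - j1.163e+04 Ω = 1.163e+04∠-88.0° Ω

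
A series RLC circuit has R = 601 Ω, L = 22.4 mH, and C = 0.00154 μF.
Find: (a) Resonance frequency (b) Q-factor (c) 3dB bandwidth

Step 1 — Resonance: ω₀ = 1/√(LC) = 1/√(0.0224·1.54e-09) = 1.703e+05 rad/s.
Step 2 — f₀ = ω₀/(2π) = 2.71e+04 Hz.
Step 3 — Series Q: Q = ω₀L/R = 1.703e+05·0.0224/601 = 6.346.
Step 4 — Bandwidth: Δω = ω₀/Q = 2.683e+04 rad/s; BW = Δω/(2π) = 4270 Hz.

(a) f₀ = 2.71e+04 Hz  (b) Q = 6.346  (c) BW = 4270 Hz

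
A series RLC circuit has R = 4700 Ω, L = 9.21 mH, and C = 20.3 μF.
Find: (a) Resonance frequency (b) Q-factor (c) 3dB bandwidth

Step 1 — Resonance condition Im(Z)=0 gives ω₀ = 1/√(LC).
Step 2 — ω₀ = 1/√(0.00921·2.03e-05) = 2313 rad/s.
Step 3 — f₀ = ω₀/(2π) = 368.1 Hz.
Step 4 — Series Q: Q = ω₀L/R = 2313·0.00921/4700 = 0.004532.
Step 5 — 3dB bandwidth: Δω = ω₀/Q = 5.103e+05 rad/s; BW = Δω/(2π) = 8.122e+04 Hz.

(a) f₀ = 368.1 Hz  (b) Q = 0.004532  (c) BW = 8.122e+04 Hz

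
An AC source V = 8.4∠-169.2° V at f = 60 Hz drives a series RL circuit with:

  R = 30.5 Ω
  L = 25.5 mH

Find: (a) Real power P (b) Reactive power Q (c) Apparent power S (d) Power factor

Step 1 — Angular frequency: ω = 2π·f = 2π·60 = 377 rad/s.
Step 2 — Component impedances:
  R: Z = R = 30.5 Ω
  L: Z = jωL = j·377·0.0255 = 0 + j9.613 Ω
Step 3 — Series combination: Z_total = R + L = 30.5 + j9.613 Ω = 31.98∠17.5° Ω.
Step 4 — Source phasor: V = 8.4∠-169.2° V = -8.251 - j1.574 V.
Step 5 — Current: I = V / Z = -0.2609 + j0.03062 A = 0.2627∠173.3° A.
Step 6 — Complex power: S = V·I* = 2.104 + j0.6633 VA.
Step 7 — Real power: P = Re(S) = 2.104 W.
Step 8 — Reactive power: Q = Im(S) = 0.6633 VAR.
Step 9 — Apparent power: |S| = 2.206 VA.
Step 10 — Power factor: PF = P/|S| = 0.9537 (lagging).

(a) P = 2.104 W  (b) Q = 0.6633 VAR  (c) S = 2.206 VA  (d) PF = 0.9537 (lagging)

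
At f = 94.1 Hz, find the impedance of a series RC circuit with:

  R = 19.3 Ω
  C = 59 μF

Step 1 — Angular frequency: ω = 2π·f = 2π·94.1 = 591.2 rad/s.
Step 2 — Component impedances:
  R: Z = R = 19.3 Ω
  C: Z = 1/(jωC) = -j/(ω·C) = 0 - j28.67 Ω
Step 3 — Series combination: Z_total = R + C = 19.3 - j28.67 Ω = 34.56∠-56.0° Ω.

Z = 19.3 - j28.67 Ω = 34.56∠-56.0° Ω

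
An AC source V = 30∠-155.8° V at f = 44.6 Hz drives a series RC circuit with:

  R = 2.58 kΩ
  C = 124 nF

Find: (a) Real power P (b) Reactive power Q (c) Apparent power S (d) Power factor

Step 1 — Angular frequency: ω = 2π·f = 2π·44.6 = 280.2 rad/s.
Step 2 — Component impedances:
  R: Z = R = 2580 Ω
  C: Z = 1/(jωC) = -j/(ω·C) = 0 - j2.878e+04 Ω
Step 3 — Series combination: Z_total = R + C = 2580 - j2.878e+04 Ω = 2.889e+04∠-84.9° Ω.
Step 4 — Source phasor: V = 30∠-155.8° V = -27.36 - j12.3 V.
Step 5 — Current: I = V / Z = 0.0003394 - j0.0009813 A = 0.001038∠-70.9° A.
Step 6 — Complex power: S = V·I* = 0.002781 - j0.03102 VA.
Step 7 — Real power: P = Re(S) = 0.002781 W.
Step 8 — Reactive power: Q = Im(S) = -0.03102 VAR.
Step 9 — Apparent power: |S| = 0.03115 VA.
Step 10 — Power factor: PF = P/|S| = 0.08929 (leading).

(a) P = 0.002781 W  (b) Q = -0.03102 VAR  (c) S = 0.03115 VA  (d) PF = 0.08929 (leading)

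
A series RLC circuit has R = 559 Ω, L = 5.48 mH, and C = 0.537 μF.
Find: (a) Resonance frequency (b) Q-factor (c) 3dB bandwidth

Step 1 — Resonance: ω₀ = 1/√(LC) = 1/√(0.00548·5.37e-07) = 1.843e+04 rad/s.
Step 2 — f₀ = ω₀/(2π) = 2934 Hz.
Step 3 — Series Q: Q = ω₀L/R = 1.843e+04·0.00548/559 = 0.1807.
Step 4 — Bandwidth: Δω = ω₀/Q = 1.02e+05 rad/s; BW = Δω/(2π) = 1.623e+04 Hz.

(a) f₀ = 2934 Hz  (b) Q = 0.1807  (c) BW = 1.623e+04 Hz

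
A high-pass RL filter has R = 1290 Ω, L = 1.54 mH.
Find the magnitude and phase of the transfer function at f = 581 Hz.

Step 1 — Angular frequency: ω = 2π·581 = 3651 rad/s.
Step 2 — Transfer function: H(jω) = jωL/(R + jωL).
Step 3 — Numerator jωL = j·5.622; denominator R + jωL = 1290 + j5.622.
Step 4 — H = 1.899e-05 + j0.004358.
Step 5 — Magnitude: |H| = 0.004358 (-47.2 dB); phase: φ = 89.8°.

|H| = 0.004358 (-47.2 dB), φ = 89.8°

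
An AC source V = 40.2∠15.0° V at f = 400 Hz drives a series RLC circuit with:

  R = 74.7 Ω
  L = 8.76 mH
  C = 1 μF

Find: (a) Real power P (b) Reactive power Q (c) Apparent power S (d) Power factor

Step 1 — Angular frequency: ω = 2π·f = 2π·400 = 2513 rad/s.
Step 2 — Component impedances:
  R: Z = R = 74.7 Ω
  L: Z = jωL = j·2513·0.00876 = 0 + j22.02 Ω
  C: Z = 1/(jωC) = -j/(ω·C) = 0 - j397.9 Ω
Step 3 — Series combination: Z_total = R + L + C = 74.7 - j375.9 Ω = 383.2∠-78.8° Ω.
Step 4 — Source phasor: V = 40.2∠15.0° V = 38.83 + j10.4 V.
Step 5 — Current: I = V / Z = -0.006878 + j0.1047 A = 0.1049∠93.8° A.
Step 6 — Complex power: S = V·I* = 0.822 - j4.136 VA.
Step 7 — Real power: P = Re(S) = 0.822 W.
Step 8 — Reactive power: Q = Im(S) = -4.136 VAR.
Step 9 — Apparent power: |S| = 4.217 VA.
Step 10 — Power factor: PF = P/|S| = 0.1949 (leading).

(a) P = 0.822 W  (b) Q = -4.136 VAR  (c) S = 4.217 VA  (d) PF = 0.1949 (leading)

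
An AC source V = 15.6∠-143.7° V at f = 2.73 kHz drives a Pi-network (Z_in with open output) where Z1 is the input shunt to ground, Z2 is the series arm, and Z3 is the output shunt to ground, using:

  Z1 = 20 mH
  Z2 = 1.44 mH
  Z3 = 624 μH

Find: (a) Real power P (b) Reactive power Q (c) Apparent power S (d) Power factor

Step 1 — Angular frequency: ω = 2π·f = 2π·2730 = 1.715e+04 rad/s.
Step 2 — Component impedances:
  Z1: Z = jωL = j·1.715e+04·0.02 = 0 + j343.1 Ω
  Z2: Z = jωL = j·1.715e+04·0.00144 = 0 + j24.7 Ω
  Z3: Z = jωL = j·1.715e+04·0.000624 = 0 + j10.7 Ω
Step 3 — With open output, the series arm Z2 and the output shunt Z3 appear in series to ground: Z2 + Z3 = 0 + j35.4 Ω.
Step 4 — Parallel with input shunt Z1: Z_in = Z1 || (Z2 + Z3) = 0 + j32.09 Ω = 32.09∠90.0° Ω.
Step 5 — Source phasor: V = 15.6∠-143.7° V = -12.57 - j9.235 V.
Step 6 — Current: I = V / Z = -0.2878 + j0.3918 A = 0.4861∠126.3° A.
Step 7 — Complex power: S = V·I* = 0 + j7.583 VA.
Step 8 — Real power: P = Re(S) = 0 W.
Step 9 — Reactive power: Q = Im(S) = 7.583 VAR.
Step 10 — Apparent power: |S| = 7.583 VA.
Step 11 — Power factor: PF = P/|S| = 0 (lagging).

(a) P = 0 W  (b) Q = 7.583 VAR  (c) S = 7.583 VA  (d) PF = 0 (lagging)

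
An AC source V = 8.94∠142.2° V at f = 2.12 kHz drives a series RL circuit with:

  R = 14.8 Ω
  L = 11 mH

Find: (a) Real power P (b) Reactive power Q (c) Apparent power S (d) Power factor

Step 1 — Angular frequency: ω = 2π·f = 2π·2120 = 1.332e+04 rad/s.
Step 2 — Component impedances:
  R: Z = R = 14.8 Ω
  L: Z = jωL = j·1.332e+04·0.011 = 0 + j146.5 Ω
Step 3 — Series combination: Z_total = R + L = 14.8 + j146.5 Ω = 147.3∠84.2° Ω.
Step 4 — Source phasor: V = 8.94∠142.2° V = -7.064 + j5.479 V.
Step 5 — Current: I = V / Z = 0.0322 + j0.05146 A = 0.06071∠58.0° A.
Step 6 — Complex power: S = V·I* = 0.05454 + j0.54 VA.
Step 7 — Real power: P = Re(S) = 0.05454 W.
Step 8 — Reactive power: Q = Im(S) = 0.54 VAR.
Step 9 — Apparent power: |S| = 0.5427 VA.
Step 10 — Power factor: PF = P/|S| = 0.1005 (lagging).

(a) P = 0.05454 W  (b) Q = 0.54 VAR  (c) S = 0.5427 VA  (d) PF = 0.1005 (lagging)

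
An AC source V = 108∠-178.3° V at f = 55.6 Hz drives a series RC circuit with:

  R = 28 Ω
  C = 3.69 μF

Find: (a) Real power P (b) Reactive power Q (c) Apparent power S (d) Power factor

Step 1 — Angular frequency: ω = 2π·f = 2π·55.6 = 349.3 rad/s.
Step 2 — Component impedances:
  R: Z = R = 28 Ω
  C: Z = 1/(jωC) = -j/(ω·C) = 0 - j775.7 Ω
Step 3 — Series combination: Z_total = R + C = 28 - j775.7 Ω = 776.3∠-87.9° Ω.
Step 4 — Source phasor: V = 108∠-178.3° V = -108 - j3.204 V.
Step 5 — Current: I = V / Z = -0.0008916 - j0.1391 A = 0.1391∠-90.4° A.
Step 6 — Complex power: S = V·I* = 0.542 - j15.02 VA.
Step 7 — Real power: P = Re(S) = 0.542 W.
Step 8 — Reactive power: Q = Im(S) = -15.02 VAR.
Step 9 — Apparent power: |S| = 15.03 VA.
Step 10 — Power factor: PF = P/|S| = 0.03607 (leading).

(a) P = 0.542 W  (b) Q = -15.02 VAR  (c) S = 15.03 VA  (d) PF = 0.03607 (leading)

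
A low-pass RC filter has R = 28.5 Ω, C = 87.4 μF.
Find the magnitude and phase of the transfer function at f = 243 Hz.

Step 1 — Angular frequency: ω = 2π·243 = 1527 rad/s.
Step 2 — Transfer function: H(jω) = 1/(1 + jωRC).
Step 3 — Denominator: 1 + jωRC = 1 + j·1527·28.5·8.74e-05 = 1 + j3.803.
Step 4 — H = 0.06467 - j0.2459.
Step 5 — Magnitude: |H| = 0.2543 (-11.9 dB); phase: φ = -75.3°.

|H| = 0.2543 (-11.9 dB), φ = -75.3°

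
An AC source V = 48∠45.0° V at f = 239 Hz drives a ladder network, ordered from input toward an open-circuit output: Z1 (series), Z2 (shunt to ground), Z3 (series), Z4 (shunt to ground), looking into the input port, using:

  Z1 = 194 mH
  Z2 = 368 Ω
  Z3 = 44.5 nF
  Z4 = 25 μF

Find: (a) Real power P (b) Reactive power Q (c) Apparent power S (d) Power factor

Step 1 — Angular frequency: ω = 2π·f = 2π·239 = 1502 rad/s.
Step 2 — Component impedances:
  Z1: Z = jωL = j·1502·0.194 = 0 + j291.3 Ω
  Z2: Z = R = 368 Ω
  Z3: Z = 1/(jωC) = -j/(ω·C) = 0 - j1.496e+04 Ω
  Z4: Z = 1/(jωC) = -j/(ω·C) = 0 - j26.64 Ω
Step 3 — Ladder network (open output): work backward from the far end, alternating series and parallel combinations. Z_in = 367.8 + j282.3 Ω = 463.6∠37.5° Ω.
Step 4 — Source phasor: V = 48∠45.0° V = 33.94 + j33.94 V.
Step 5 — Current: I = V / Z = 0.1026 + j0.0135 A = 0.1035∠7.5° A.
Step 6 — Complex power: S = V·I* = 3.942 + j3.026 VA.
Step 7 — Real power: P = Re(S) = 3.942 W.
Step 8 — Reactive power: Q = Im(S) = 3.026 VAR.
Step 9 — Apparent power: |S| = 4.969 VA.
Step 10 — Power factor: PF = P/|S| = 0.7933 (lagging).

(a) P = 3.942 W  (b) Q = 3.026 VAR  (c) S = 4.969 VA  (d) PF = 0.7933 (lagging)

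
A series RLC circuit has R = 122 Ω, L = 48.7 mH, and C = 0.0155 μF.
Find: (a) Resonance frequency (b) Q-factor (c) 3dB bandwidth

Step 1 — Resonance: ω₀ = 1/√(LC) = 1/√(0.0487·1.55e-08) = 3.64e+04 rad/s.
Step 2 — f₀ = ω₀/(2π) = 5793 Hz.
Step 3 — Series Q: Q = ω₀L/R = 3.64e+04·0.0487/122 = 14.53.
Step 4 — Bandwidth: Δω = ω₀/Q = 2505 rad/s; BW = Δω/(2π) = 398.7 Hz.

(a) f₀ = 5793 Hz  (b) Q = 14.53  (c) BW = 398.7 Hz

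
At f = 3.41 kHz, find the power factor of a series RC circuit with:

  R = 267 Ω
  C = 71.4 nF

Step 1 — Angular frequency: ω = 2π·f = 2π·3410 = 2.143e+04 rad/s.
Step 2 — Component impedances:
  R: Z = R = 267 Ω
  C: Z = 1/(jωC) = -j/(ω·C) = 0 - j653.7 Ω
Step 3 — Series combination: Z_total = R + C = 267 - j653.7 Ω = 706.1∠-67.8° Ω.
Step 4 — Power factor: PF = cos(φ) = Re(Z)/|Z| = 267/706.1 = 0.3781.
Step 5 — Type: Im(Z) = -653.7 ⇒ leading (phase φ = -67.8°).

PF = 0.3781 (leading, φ = -67.8°)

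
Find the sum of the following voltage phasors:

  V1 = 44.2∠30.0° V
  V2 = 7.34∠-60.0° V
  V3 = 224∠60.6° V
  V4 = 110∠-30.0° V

Step 1 — Convert each phasor to rectangular form:
  V1 = 44.2·(cos(30.0°) + j·sin(30.0°)) = 38.28 + j22.1 V
  V2 = 7.34·(cos(-60.0°) + j·sin(-60.0°)) = 3.67 - j6.357 V
  V3 = 224·(cos(60.6°) + j·sin(60.6°)) = 110 + j195.2 V
  V4 = 110·(cos(-30.0°) + j·sin(-30.0°)) = 95.26 - j55 V
Step 2 — Sum components: V_total = 247.2 + j155.9 V.
Step 3 — Convert to polar: |V_total| = 292.2 V, ∠V_total = 32.2°.

V_total = 292.2∠32.2° V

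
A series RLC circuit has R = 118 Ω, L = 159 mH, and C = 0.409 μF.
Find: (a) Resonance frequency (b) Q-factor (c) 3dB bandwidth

Step 1 — Resonance condition Im(Z)=0 gives ω₀ = 1/√(LC).
Step 2 — ω₀ = 1/√(0.159·4.09e-07) = 3921 rad/s.
Step 3 — f₀ = ω₀/(2π) = 624.1 Hz.
Step 4 — Series Q: Q = ω₀L/R = 3921·0.159/118 = 5.284.
Step 5 — 3dB bandwidth: Δω = ω₀/Q = 742.1 rad/s; BW = Δω/(2π) = 118.1 Hz.

(a) f₀ = 624.1 Hz  (b) Q = 5.284  (c) BW = 118.1 Hz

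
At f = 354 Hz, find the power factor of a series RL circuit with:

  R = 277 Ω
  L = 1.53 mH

Step 1 — Angular frequency: ω = 2π·f = 2π·354 = 2224 rad/s.
Step 2 — Component impedances:
  R: Z = R = 277 Ω
  L: Z = jωL = j·2224·0.00153 = 0 + j3.403 Ω
Step 3 — Series combination: Z_total = R + L = 277 + j3.403 Ω = 277∠0.7° Ω.
Step 4 — Power factor: PF = cos(φ) = Re(Z)/|Z| = 277/277.02 = 0.9999.
Step 5 — Type: Im(Z) = 3.403 ⇒ lagging (phase φ = 0.7°).

PF = 0.9999 (lagging, φ = 0.7°)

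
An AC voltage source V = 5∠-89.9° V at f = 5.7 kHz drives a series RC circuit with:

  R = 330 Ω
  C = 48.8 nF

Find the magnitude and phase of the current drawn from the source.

Step 1 — Angular frequency: ω = 2π·f = 2π·5700 = 3.581e+04 rad/s.
Step 2 — Component impedances:
  R: Z = R = 330 Ω
  C: Z = 1/(jωC) = -j/(ω·C) = 0 - j572.2 Ω
Step 3 — Series combination: Z_total = R + C = 330 - j572.2 Ω = 660.5∠-60.0° Ω.
Step 4 — Source phasor: V = 5∠-89.9° V = 0.008727 - j5 V.
Step 5 — Ohm's law: I = V / Z_total = (0.008727 - j5) / (330 - j572.2) = 0.006564 - j0.003771 A.
Step 6 — Convert to polar: |I| = 0.00757 A, ∠I = -29.9°.

I = 0.00757∠-29.9° A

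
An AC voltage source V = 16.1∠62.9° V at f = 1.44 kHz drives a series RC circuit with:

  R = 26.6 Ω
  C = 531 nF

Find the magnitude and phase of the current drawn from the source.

Step 1 — Angular frequency: ω = 2π·f = 2π·1440 = 9048 rad/s.
Step 2 — Component impedances:
  R: Z = R = 26.6 Ω
  C: Z = 1/(jωC) = -j/(ω·C) = 0 - j208.1 Ω
Step 3 — Series combination: Z_total = R + C = 26.6 - j208.1 Ω = 209.8∠-82.7° Ω.
Step 4 — Source phasor: V = 16.1∠62.9° V = 7.334 + j14.33 V.
Step 5 — Ohm's law: I = V / Z_total = (7.334 + j14.33) / (26.6 - j208.1) = -0.06332 + j0.04333 A.
Step 6 — Convert to polar: |I| = 0.07673 A, ∠I = 145.6°.

I = 0.07673∠145.6° A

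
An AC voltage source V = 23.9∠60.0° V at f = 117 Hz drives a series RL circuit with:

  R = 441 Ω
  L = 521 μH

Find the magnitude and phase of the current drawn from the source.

Step 1 — Angular frequency: ω = 2π·f = 2π·117 = 735.1 rad/s.
Step 2 — Component impedances:
  R: Z = R = 441 Ω
  L: Z = jωL = j·735.1·0.000521 = 0 + j0.383 Ω
Step 3 — Series combination: Z_total = R + L = 441 + j0.383 Ω = 441∠0.0° Ω.
Step 4 — Source phasor: V = 23.9∠60.0° V = 11.95 + j20.7 V.
Step 5 — Ohm's law: I = V / Z_total = (11.95 + j20.7) / (441 + j0.383) = 0.02714 + j0.04691 A.
Step 6 — Convert to polar: |I| = 0.05419 A, ∠I = 60.0°.

I = 0.05419∠60.0° A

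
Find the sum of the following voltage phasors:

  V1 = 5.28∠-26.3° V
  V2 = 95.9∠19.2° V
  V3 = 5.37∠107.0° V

Step 1 — Convert each phasor to rectangular form:
  V1 = 5.28·(cos(-26.3°) + j·sin(-26.3°)) = 4.733 - j2.339 V
  V2 = 95.9·(cos(19.2°) + j·sin(19.2°)) = 90.57 + j31.54 V
  V3 = 5.37·(cos(107.0°) + j·sin(107.0°)) = -1.57 + j5.135 V
Step 2 — Sum components: V_total = 93.73 + j34.33 V.
Step 3 — Convert to polar: |V_total| = 99.82 V, ∠V_total = 20.1°.

V_total = 99.82∠20.1° V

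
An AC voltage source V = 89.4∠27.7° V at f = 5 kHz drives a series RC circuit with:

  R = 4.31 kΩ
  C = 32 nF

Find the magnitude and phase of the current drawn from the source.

Step 1 — Angular frequency: ω = 2π·f = 2π·5000 = 3.142e+04 rad/s.
Step 2 — Component impedances:
  R: Z = R = 4310 Ω
  C: Z = 1/(jωC) = -j/(ω·C) = 0 - j994.7 Ω
Step 3 — Series combination: Z_total = R + C = 4310 - j994.7 Ω = 4423∠-13.0° Ω.
Step 4 — Source phasor: V = 89.4∠27.7° V = 79.15 + j41.56 V.
Step 5 — Ohm's law: I = V / Z_total = (79.15 + j41.56) / (4310 - j994.7) = 0.01532 + j0.01318 A.
Step 6 — Convert to polar: |I| = 0.02021 A, ∠I = 40.7°.

I = 0.02021∠40.7° A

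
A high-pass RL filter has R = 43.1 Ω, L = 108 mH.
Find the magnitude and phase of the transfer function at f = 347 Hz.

Step 1 — Angular frequency: ω = 2π·347 = 2180 rad/s.
Step 2 — Transfer function: H(jω) = jωL/(R + jωL).
Step 3 — Numerator jωL = j·235.5; denominator R + jωL = 43.1 + j235.5.
Step 4 — H = 0.9676 + j0.1771.
Step 5 — Magnitude: |H| = 0.9837 (-0.1 dB); phase: φ = 10.4°.

|H| = 0.9837 (-0.1 dB), φ = 10.4°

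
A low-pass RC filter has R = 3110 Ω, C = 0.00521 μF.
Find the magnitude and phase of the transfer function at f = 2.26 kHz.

Step 1 — Angular frequency: ω = 2π·2260 = 1.42e+04 rad/s.
Step 2 — Transfer function: H(jω) = 1/(1 + jωRC).
Step 3 — Denominator: 1 + jωRC = 1 + j·1.42e+04·3110·5.21e-09 = 1 + j0.2301.
Step 4 — H = 0.9497 - j0.2185.
Step 5 — Magnitude: |H| = 0.9745 (-0.2 dB); phase: φ = -13.0°.

|H| = 0.9745 (-0.2 dB), φ = -13.0°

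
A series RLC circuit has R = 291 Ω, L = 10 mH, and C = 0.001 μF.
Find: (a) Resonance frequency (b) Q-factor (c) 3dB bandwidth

Step 1 — Resonance condition Im(Z)=0 gives ω₀ = 1/√(LC).
Step 2 — ω₀ = 1/√(0.01·1e-09) = 3.162e+05 rad/s.
Step 3 — f₀ = ω₀/(2π) = 5.033e+04 Hz.
Step 4 — Series Q: Q = ω₀L/R = 3.162e+05·0.01/291 = 10.87.
Step 5 — 3dB bandwidth: Δω = ω₀/Q = 2.91e+04 rad/s; BW = Δω/(2π) = 4631 Hz.

(a) f₀ = 5.033e+04 Hz  (b) Q = 10.87  (c) BW = 4631 Hz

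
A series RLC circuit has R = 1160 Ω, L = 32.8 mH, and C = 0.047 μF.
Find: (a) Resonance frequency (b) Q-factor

Step 1 — Resonance condition Im(Z)=0 gives ω₀ = 1/√(LC).
Step 2 — ω₀ = 1/√(0.0328·4.7e-08) = 2.547e+04 rad/s.
Step 3 — f₀ = ω₀/(2π) = 4054 Hz.
Step 4 — Series Q: Q = ω₀L/R = 2.547e+04·0.0328/1160 = 0.7202.

(a) f₀ = 4054 Hz  (b) Q = 0.7202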